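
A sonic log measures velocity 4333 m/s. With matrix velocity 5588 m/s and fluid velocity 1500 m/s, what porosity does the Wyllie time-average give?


1/V - 1/Vm = 1/4333 - 1/5588 = 5.183e-05
1/Vf - 1/Vm = 1/1500 - 1/5588 = 0.00048771
phi = 5.183e-05 / 0.00048771 = 0.1063

0.1063


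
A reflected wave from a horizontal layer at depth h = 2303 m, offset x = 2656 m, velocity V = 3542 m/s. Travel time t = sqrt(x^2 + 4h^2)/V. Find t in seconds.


x^2 + 4h^2 = 2656^2 + 4*2303^2 = 7054336 + 21215236 = 28269572
sqrt(28269572) = 5316.9138
t = 5316.9138 / 3542 = 1.5011 s

1.5011


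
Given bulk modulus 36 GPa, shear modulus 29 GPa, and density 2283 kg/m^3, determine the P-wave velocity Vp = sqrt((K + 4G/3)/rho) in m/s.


First compute the effective modulus:
K + 4G/3 = 36e9 + 4*29e9/3 = 74666666666.67 Pa
Then divide by density:
74666666666.67 / 2283 = 32705504.4532 Pa/(kg/m^3)
Take the square root:
Vp = sqrt(32705504.4532) = 5718.87 m/s

5718.87


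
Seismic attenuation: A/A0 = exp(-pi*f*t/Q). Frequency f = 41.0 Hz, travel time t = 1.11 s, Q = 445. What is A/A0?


pi*f*t/Q = pi*41.0*1.11/445 = 0.32129
A/A0 = exp(-0.32129) = 0.725213

0.725213


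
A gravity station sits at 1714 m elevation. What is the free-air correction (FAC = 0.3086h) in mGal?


FAC = 0.3086 * h
= 0.3086 * 1714
= 528.9404 mGal

528.9404


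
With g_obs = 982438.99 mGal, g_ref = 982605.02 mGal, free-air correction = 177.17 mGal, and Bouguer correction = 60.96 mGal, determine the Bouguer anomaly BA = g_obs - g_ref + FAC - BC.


BA = g_obs - g_ref + FAC - BC
= 982438.99 - 982605.02 + 177.17 - 60.96
= -49.82 mGal

-49.82


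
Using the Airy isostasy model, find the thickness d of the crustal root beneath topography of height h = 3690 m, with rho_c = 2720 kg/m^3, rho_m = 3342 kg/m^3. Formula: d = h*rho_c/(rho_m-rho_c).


rho_m - rho_c = 3342 - 2720 = 622
d = 3690 * 2720 / 622
= 10036800 / 622
= 16136.33 m

16136.33


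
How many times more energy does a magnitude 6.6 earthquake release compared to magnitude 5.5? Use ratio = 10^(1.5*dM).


M2 - M1 = 6.6 - 5.5 = 1.1
1.5 * 1.1 = 1.65
ratio = 10^1.65 = 44.67

44.67


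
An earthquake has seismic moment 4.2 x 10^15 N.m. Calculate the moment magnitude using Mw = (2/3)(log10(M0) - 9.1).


log10(M0) = log10(4.2 x 10^15) = 15.6232
Mw = 2/3 * (15.6232 - 9.1)
= 2/3 * 6.5232
= 4.35

4.35


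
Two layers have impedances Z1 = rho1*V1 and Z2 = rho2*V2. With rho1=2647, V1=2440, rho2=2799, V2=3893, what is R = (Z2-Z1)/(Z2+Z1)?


Z1 = 2647 * 2440 = 6458680
Z2 = 2799 * 3893 = 10896507
R = (10896507 - 6458680) / (10896507 + 6458680) = 4437827 / 17355187 = 0.2557

0.2557


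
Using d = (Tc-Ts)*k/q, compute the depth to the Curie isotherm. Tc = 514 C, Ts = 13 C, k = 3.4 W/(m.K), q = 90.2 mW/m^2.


T_Curie - T_surf = 514 - 13 = 501 C
Convert q to W/m^2: 90.2 mW/m^2 = 0.0902 W/m^2
d = 501 * 3.4 / 0.0902 = 18884.7 m

18884.7


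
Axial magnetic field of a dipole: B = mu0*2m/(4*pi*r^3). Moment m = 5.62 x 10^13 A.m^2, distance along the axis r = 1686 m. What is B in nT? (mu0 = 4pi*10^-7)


m = 5.62 x 10^13 = 56200000000000 A.m^2
2m = 112400000000000 A.m^2
r^3 = 1686^3 = 4792616856
B = (4pi*10^-7) * 112400000000000 / (4*pi * 4792616856) * 1e9
= 141246005.705397 / 60225799625.12 * 1e9
= 2345274.0617 nT

2345274.0617


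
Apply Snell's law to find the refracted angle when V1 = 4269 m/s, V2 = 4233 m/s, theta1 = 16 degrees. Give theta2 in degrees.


sin(theta1) = sin(16 deg) = 0.275637
sin(theta2) = V2/V1 * sin(theta1) = 4233/4269 * 0.275637 = 0.273313
theta2 = arcsin(0.273313) = 15.8615 degrees

15.8615


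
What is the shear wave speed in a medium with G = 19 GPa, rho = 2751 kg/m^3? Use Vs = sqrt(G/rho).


Convert G to Pa: G = 19e9 Pa
Compute G/rho = 19e9 / 2751 = 6906579.4257
Vs = sqrt(6906579.4257) = 2628.04 m/s

2628.04


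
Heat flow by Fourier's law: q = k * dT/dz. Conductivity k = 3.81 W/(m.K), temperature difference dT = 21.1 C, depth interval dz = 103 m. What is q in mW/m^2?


q = k * dT / dz * 1000
= 3.81 * 21.1 / 103 * 1000
= 0.780495 * 1000
= 780.4951 mW/m^2

780.4951


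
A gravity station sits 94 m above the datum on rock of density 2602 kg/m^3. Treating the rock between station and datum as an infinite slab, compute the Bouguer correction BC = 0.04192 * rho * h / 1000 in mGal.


BC = 0.04192 * rho * h / 1000
= 0.04192 * 2602 * 94 / 1000
= 10.2531 mGal

10.2531


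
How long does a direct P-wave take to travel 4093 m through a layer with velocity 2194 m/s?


t = x / V
= 4093 / 2194
= 1.8655 s

1.8655


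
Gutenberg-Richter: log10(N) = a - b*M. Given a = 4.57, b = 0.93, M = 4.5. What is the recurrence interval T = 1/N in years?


log10(N) = 4.57 - 0.93*4.5 = 0.385
N = 10^0.385 = 2.42661
T = 1/N = 1/2.42661 = 0.4121 years

0.4121


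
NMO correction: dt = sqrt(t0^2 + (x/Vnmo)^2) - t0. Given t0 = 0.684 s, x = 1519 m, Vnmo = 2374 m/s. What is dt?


x/Vnmo = 1519/2374 = 0.639848
(x/Vnmo)^2 = 0.409406
t0^2 = 0.467856
sqrt(0.467856 + 0.409406) = 0.936623
dt = 0.936623 - 0.684 = 0.252623

0.252623


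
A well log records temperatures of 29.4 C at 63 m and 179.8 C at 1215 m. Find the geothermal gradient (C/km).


dT = 179.8 - 29.4 = 150.4 C
dz = 1215 - 63 = 1152 m
gradient = dT/dz * 1000 = 150.4/1152 * 1000 = 130.5556 C/km

130.5556


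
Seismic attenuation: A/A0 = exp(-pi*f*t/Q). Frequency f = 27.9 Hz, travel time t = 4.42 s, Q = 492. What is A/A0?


pi*f*t/Q = pi*27.9*4.42/492 = 0.787429
A/A0 = exp(-0.787429) = 0.455013

0.455013


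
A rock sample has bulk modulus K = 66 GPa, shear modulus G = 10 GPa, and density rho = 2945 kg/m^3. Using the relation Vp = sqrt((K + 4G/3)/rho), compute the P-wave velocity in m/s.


First compute the effective modulus:
K + 4G/3 = 66e9 + 4*10e9/3 = 79333333333.33 Pa
Then divide by density:
79333333333.33 / 2945 = 26938313.5257 Pa/(kg/m^3)
Take the square root:
Vp = sqrt(26938313.5257) = 5190.21 m/s

5190.21


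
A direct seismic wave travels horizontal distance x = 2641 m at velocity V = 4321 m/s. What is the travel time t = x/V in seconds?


t = x / V
= 2641 / 4321
= 0.6112 s

0.6112


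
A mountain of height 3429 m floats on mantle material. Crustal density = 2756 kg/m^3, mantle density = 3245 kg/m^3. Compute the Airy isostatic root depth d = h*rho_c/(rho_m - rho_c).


rho_m - rho_c = 3245 - 2756 = 489
d = 3429 * 2756 / 489
= 9450324 / 489
= 19325.82 m

19325.82


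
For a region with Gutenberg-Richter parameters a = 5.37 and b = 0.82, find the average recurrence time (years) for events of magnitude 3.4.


log10(N) = 5.37 - 0.82*3.4 = 2.582
N = 10^2.582 = 381.944271
T = 1/N = 1/381.944271 = 0.0026 years

0.0026


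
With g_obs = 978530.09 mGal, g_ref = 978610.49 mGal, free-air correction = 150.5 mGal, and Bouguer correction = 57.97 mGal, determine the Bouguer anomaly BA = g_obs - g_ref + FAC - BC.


BA = g_obs - g_ref + FAC - BC
= 978530.09 - 978610.49 + 150.5 - 57.97
= 12.13 mGal

12.13


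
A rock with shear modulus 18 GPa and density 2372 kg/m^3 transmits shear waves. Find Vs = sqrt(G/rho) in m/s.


Convert G to Pa: G = 18e9 Pa
Compute G/rho = 18e9 / 2372 = 7588532.8836
Vs = sqrt(7588532.8836) = 2754.73 m/s

2754.73


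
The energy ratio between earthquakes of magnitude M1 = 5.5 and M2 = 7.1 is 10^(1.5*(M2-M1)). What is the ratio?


M2 - M1 = 7.1 - 5.5 = 1.6
1.5 * 1.6 = 2.4
ratio = 10^2.4 = 251.19

251.19


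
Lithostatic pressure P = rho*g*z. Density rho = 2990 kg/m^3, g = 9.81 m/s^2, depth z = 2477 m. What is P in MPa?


P = rho * g * z / 1e6
= 2990 * 9.81 * 2477 / 1e6
= 72655116.3 / 1e6
= 72.6551 MPa

72.6551


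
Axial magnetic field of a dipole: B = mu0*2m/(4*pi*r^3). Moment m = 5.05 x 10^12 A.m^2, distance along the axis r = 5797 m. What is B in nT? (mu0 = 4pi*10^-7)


m = 5.05 x 10^12 = 5050000000000 A.m^2
2m = 10100000000000 A.m^2
r^3 = 5797^3 = 194809396573
B = (4pi*10^-7) * 10100000000000 / (4*pi * 194809396573) * 1e9
= 12692034.320503 / 2448047076495.99 * 1e9
= 5184.5548 nT

5184.5548


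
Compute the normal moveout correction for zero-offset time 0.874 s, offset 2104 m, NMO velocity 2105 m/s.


x/Vnmo = 2104/2105 = 0.999525
(x/Vnmo)^2 = 0.99905
t0^2 = 0.763876
sqrt(0.763876 + 0.99905) = 1.327752
dt = 1.327752 - 0.874 = 0.453752

0.453752


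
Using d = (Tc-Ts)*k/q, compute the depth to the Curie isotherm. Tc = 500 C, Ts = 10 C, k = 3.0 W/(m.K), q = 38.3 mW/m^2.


T_Curie - T_surf = 500 - 10 = 490 C
Convert q to W/m^2: 38.3 mW/m^2 = 0.0383 W/m^2
d = 490 * 3.0 / 0.0383 = 38381.2 m

38381.2


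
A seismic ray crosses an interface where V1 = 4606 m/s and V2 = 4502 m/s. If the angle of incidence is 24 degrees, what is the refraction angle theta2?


sin(theta1) = sin(24 deg) = 0.406737
sin(theta2) = V2/V1 * sin(theta1) = 4502/4606 * 0.406737 = 0.397553
theta2 = arcsin(0.397553) = 23.4253 degrees

23.4253


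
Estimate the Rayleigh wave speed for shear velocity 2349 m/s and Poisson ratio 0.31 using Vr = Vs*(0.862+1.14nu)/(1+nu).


Numerator factor = 0.862 + 1.14*0.31 = 1.2154
Denominator = 1 + 0.31 = 1.31
Vr = 2349 * 1.2154 / 1.31 = 2179.37 m/s

2179.37


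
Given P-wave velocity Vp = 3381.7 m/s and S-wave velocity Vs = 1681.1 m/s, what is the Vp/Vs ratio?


Vp/Vs = 3381.7 / 1681.1
= 2.0116

2.0116


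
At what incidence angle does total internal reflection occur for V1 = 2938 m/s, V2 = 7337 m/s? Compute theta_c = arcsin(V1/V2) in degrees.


V1/V2 = 2938/7337 = 0.400436
theta_c = arcsin(0.400436) = 23.6054 degrees

23.6054


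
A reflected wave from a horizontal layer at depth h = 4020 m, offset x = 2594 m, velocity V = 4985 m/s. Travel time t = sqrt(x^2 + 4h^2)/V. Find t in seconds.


x^2 + 4h^2 = 2594^2 + 4*4020^2 = 6728836 + 64641600 = 71370436
sqrt(71370436) = 8448.1025
t = 8448.1025 / 4985 = 1.6947 s

1.6947


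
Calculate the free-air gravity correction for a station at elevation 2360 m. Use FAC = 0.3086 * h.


FAC = 0.3086 * h
= 0.3086 * 2360
= 728.296 mGal

728.296


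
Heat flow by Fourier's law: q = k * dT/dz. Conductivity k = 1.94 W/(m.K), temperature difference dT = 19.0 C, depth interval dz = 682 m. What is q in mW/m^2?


q = k * dT / dz * 1000
= 1.94 * 19.0 / 682 * 1000
= 0.054047 * 1000
= 54.0469 mW/m^2

54.0469


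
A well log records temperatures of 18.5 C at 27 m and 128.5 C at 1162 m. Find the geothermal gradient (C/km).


dT = 128.5 - 18.5 = 110.0 C
dz = 1162 - 27 = 1135 m
gradient = dT/dz * 1000 = 110.0/1135 * 1000 = 96.9163 C/km

96.9163


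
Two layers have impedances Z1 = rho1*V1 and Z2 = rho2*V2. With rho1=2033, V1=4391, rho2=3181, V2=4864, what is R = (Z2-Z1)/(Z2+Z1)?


Z1 = 2033 * 4391 = 8926903
Z2 = 3181 * 4864 = 15472384
R = (15472384 - 8926903) / (15472384 + 8926903) = 6545481 / 24399287 = 0.2683

0.2683


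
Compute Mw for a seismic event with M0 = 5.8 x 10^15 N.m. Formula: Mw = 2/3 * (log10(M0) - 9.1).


log10(M0) = log10(5.8 x 10^15) = 15.7634
Mw = 2/3 * (15.7634 - 9.1)
= 2/3 * 6.6634
= 4.44

4.44


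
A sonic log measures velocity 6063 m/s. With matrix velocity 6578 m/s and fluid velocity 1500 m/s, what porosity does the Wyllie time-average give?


1/V - 1/Vm = 1/6063 - 1/6578 = 1.291e-05
1/Vf - 1/Vm = 1/1500 - 1/6578 = 0.00051464
phi = 1.291e-05 / 0.00051464 = 0.0251

0.0251


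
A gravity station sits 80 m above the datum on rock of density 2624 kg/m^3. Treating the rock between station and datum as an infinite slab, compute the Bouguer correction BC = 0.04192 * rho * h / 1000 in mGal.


BC = 0.04192 * rho * h / 1000
= 0.04192 * 2624 * 80 / 1000
= 8.7998 mGal

8.7998


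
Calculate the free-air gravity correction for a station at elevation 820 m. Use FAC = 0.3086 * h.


FAC = 0.3086 * h
= 0.3086 * 820
= 253.052 mGal

253.052


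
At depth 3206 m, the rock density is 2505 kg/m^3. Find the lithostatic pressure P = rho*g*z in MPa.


P = rho * g * z / 1e6
= 2505 * 9.81 * 3206 / 1e6
= 78784404.3 / 1e6
= 78.7844 MPa

78.7844


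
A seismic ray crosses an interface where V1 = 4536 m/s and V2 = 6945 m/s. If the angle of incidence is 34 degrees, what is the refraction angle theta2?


sin(theta1) = sin(34 deg) = 0.559193
sin(theta2) = V2/V1 * sin(theta1) = 6945/4536 * 0.559193 = 0.856172
theta2 = arcsin(0.856172) = 58.8894 degrees

58.8894


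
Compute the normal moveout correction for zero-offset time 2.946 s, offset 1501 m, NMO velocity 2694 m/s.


x/Vnmo = 1501/2694 = 0.557164
(x/Vnmo)^2 = 0.310432
t0^2 = 8.678916
sqrt(8.678916 + 0.310432) = 2.998224
dt = 2.998224 - 2.946 = 0.052224

0.052224


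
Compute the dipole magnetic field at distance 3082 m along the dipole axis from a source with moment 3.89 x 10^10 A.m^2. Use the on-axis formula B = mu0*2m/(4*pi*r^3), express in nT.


m = 3.89 x 10^10 = 38900000000 A.m^2
2m = 77800000000 A.m^2
r^3 = 3082^3 = 29275067368
B = (4pi*10^-7) * 77800000000 / (4*pi * 29275067368) * 1e9
= 97766.36338 / 367881346306.62 * 1e9
= 265.7552 nT

265.7552


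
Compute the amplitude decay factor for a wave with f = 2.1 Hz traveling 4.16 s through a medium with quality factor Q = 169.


pi*f*t/Q = pi*2.1*4.16/169 = 0.162396
A/A0 = exp(-0.162396) = 0.850104

0.850104


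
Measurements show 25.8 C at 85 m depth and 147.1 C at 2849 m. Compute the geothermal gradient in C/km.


dT = 147.1 - 25.8 = 121.3 C
dz = 2849 - 85 = 2764 m
gradient = dT/dz * 1000 = 121.3/2764 * 1000 = 43.8857 C/km

43.8857


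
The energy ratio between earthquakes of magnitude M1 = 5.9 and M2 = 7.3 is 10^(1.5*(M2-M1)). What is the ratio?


M2 - M1 = 7.3 - 5.9 = 1.4
1.5 * 1.4 = 2.1
ratio = 10^2.1 = 125.89

125.89


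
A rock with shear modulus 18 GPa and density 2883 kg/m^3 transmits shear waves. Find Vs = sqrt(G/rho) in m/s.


Convert G to Pa: G = 18e9 Pa
Compute G/rho = 18e9 / 2883 = 6243496.358
Vs = sqrt(6243496.358) = 2498.7 m/s

2498.7


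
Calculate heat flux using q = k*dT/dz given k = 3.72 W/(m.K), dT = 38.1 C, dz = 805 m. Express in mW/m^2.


q = k * dT / dz * 1000
= 3.72 * 38.1 / 805 * 1000
= 0.176065 * 1000
= 176.0646 mW/m^2

176.0646


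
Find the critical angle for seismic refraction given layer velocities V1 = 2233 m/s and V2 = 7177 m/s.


V1/V2 = 2233/7177 = 0.311133
theta_c = arcsin(0.311133) = 18.1275 degrees

18.1275


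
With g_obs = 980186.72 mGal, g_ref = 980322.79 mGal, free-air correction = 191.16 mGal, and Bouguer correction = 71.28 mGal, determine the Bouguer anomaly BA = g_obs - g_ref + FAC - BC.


BA = g_obs - g_ref + FAC - BC
= 980186.72 - 980322.79 + 191.16 - 71.28
= -16.19 mGal

-16.19


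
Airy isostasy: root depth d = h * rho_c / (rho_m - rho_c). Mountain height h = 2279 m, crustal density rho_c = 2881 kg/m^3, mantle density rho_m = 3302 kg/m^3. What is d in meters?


rho_m - rho_c = 3302 - 2881 = 421
d = 2279 * 2881 / 421
= 6565799 / 421
= 15595.72 m

15595.72


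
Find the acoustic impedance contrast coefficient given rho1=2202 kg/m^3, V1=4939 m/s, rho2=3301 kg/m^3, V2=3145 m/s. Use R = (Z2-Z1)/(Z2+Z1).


Z1 = 2202 * 4939 = 10875678
Z2 = 3301 * 3145 = 10381645
R = (10381645 - 10875678) / (10381645 + 10875678) = -494033 / 21257323 = -0.0232

-0.0232


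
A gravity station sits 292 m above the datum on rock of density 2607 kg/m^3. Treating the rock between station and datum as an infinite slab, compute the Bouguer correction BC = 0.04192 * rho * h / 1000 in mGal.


BC = 0.04192 * rho * h / 1000
= 0.04192 * 2607 * 292 / 1000
= 31.9113 mGal

31.9113


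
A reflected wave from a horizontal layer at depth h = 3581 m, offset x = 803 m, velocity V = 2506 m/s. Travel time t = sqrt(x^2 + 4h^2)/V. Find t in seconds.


x^2 + 4h^2 = 803^2 + 4*3581^2 = 644809 + 51294244 = 51939053
sqrt(51939053) = 7206.8754
t = 7206.8754 / 2506 = 2.8758 s

2.8758


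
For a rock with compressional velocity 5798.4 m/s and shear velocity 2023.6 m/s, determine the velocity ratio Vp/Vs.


Vp/Vs = 5798.4 / 2023.6
= 2.8654

2.8654


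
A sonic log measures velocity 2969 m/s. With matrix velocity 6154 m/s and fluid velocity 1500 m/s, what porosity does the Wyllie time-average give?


1/V - 1/Vm = 1/2969 - 1/6154 = 0.00017432
1/Vf - 1/Vm = 1/1500 - 1/6154 = 0.00050417
phi = 0.00017432 / 0.00050417 = 0.3458

0.3458


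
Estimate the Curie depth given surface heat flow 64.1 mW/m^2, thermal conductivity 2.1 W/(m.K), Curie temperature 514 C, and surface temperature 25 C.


T_Curie - T_surf = 514 - 25 = 489 C
Convert q to W/m^2: 64.1 mW/m^2 = 0.0641 W/m^2
d = 489 * 2.1 / 0.0641 = 16020.28 m

16020.28


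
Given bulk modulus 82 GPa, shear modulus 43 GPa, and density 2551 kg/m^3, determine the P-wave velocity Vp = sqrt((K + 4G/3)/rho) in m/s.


First compute the effective modulus:
K + 4G/3 = 82e9 + 4*43e9/3 = 139333333333.33 Pa
Then divide by density:
139333333333.33 / 2551 = 54619103.6195 Pa/(kg/m^3)
Take the square root:
Vp = sqrt(54619103.6195) = 7390.47 m/s

7390.47


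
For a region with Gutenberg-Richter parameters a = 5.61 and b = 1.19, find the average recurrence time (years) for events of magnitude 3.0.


log10(N) = 5.61 - 1.19*3.0 = 2.04
N = 10^2.04 = 109.64782
T = 1/N = 1/109.64782 = 0.0091 years

0.0091


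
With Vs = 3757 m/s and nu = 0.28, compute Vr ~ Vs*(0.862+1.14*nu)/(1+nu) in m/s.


Numerator factor = 0.862 + 1.14*0.28 = 1.1812
Denominator = 1 + 0.28 = 1.28
Vr = 3757 * 1.1812 / 1.28 = 3467.01 m/s

3467.01


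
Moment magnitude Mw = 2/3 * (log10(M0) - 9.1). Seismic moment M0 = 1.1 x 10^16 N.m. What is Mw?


log10(M0) = log10(1.1 x 10^16) = 16.0414
Mw = 2/3 * (16.0414 - 9.1)
= 2/3 * 6.9414
= 4.63

4.63


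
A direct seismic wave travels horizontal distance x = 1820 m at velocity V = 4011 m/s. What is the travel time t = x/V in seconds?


t = x / V
= 1820 / 4011
= 0.4538 s

0.4538


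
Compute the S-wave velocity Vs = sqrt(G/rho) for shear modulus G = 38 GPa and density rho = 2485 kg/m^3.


Convert G to Pa: G = 38e9 Pa
Compute G/rho = 38e9 / 2485 = 15291750.503
Vs = sqrt(15291750.503) = 3910.47 m/s

3910.47


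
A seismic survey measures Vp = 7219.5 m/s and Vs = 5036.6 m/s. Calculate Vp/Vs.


Vp/Vs = 7219.5 / 5036.6
= 1.4334

1.4334


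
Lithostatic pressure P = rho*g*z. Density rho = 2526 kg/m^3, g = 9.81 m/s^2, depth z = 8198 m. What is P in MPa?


P = rho * g * z / 1e6
= 2526 * 9.81 * 8198 / 1e6
= 203146931.88 / 1e6
= 203.1469 MPa

203.1469


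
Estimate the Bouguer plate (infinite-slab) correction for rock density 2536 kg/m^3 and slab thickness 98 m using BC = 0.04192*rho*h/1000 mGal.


BC = 0.04192 * rho * h / 1000
= 0.04192 * 2536 * 98 / 1000
= 10.4183 mGal

10.4183


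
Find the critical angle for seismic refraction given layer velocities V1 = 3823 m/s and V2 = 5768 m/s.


V1/V2 = 3823/5768 = 0.662795
theta_c = arcsin(0.662795) = 41.5134 degrees

41.5134


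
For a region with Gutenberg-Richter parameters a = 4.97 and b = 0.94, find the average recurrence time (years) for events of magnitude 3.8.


log10(N) = 4.97 - 0.94*3.8 = 1.398
N = 10^1.398 = 25.003454
T = 1/N = 1/25.003454 = 0.04 years

0.04


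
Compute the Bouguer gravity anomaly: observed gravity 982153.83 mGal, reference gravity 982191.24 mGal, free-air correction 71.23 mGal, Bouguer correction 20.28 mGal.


BA = g_obs - g_ref + FAC - BC
= 982153.83 - 982191.24 + 71.23 - 20.28
= 13.54 mGal

13.54


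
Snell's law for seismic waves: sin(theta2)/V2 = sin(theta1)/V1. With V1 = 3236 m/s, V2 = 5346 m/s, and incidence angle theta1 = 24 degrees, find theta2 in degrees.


sin(theta1) = sin(24 deg) = 0.406737
sin(theta2) = V2/V1 * sin(theta1) = 5346/3236 * 0.406737 = 0.671945
theta2 = arcsin(0.671945) = 42.2174 degrees

42.2174


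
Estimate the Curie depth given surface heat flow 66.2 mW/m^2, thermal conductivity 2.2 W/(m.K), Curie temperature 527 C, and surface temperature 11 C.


T_Curie - T_surf = 527 - 11 = 516 C
Convert q to W/m^2: 66.2 mW/m^2 = 0.0662 W/m^2
d = 516 * 2.2 / 0.0662 = 17148.04 m

17148.04


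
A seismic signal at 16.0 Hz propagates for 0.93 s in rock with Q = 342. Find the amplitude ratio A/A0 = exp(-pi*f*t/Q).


pi*f*t/Q = pi*16.0*0.93/342 = 0.136687
A/A0 = exp(-0.136687) = 0.872243

0.872243


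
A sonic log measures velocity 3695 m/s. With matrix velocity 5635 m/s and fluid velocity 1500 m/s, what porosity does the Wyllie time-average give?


1/V - 1/Vm = 1/3695 - 1/5635 = 9.317e-05
1/Vf - 1/Vm = 1/1500 - 1/5635 = 0.0004892
phi = 9.317e-05 / 0.0004892 = 0.1905

0.1905


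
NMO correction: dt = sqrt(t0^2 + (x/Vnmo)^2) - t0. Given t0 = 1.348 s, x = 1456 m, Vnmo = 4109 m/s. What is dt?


x/Vnmo = 1456/4109 = 0.354344
(x/Vnmo)^2 = 0.12556
t0^2 = 1.817104
sqrt(1.817104 + 0.12556) = 1.393795
dt = 1.393795 - 1.348 = 0.045795

0.045795


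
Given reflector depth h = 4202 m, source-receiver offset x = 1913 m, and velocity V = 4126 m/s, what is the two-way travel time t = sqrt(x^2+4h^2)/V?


x^2 + 4h^2 = 1913^2 + 4*4202^2 = 3659569 + 70627216 = 74286785
sqrt(74286785) = 8618.9782
t = 8618.9782 / 4126 = 2.0889 s

2.0889


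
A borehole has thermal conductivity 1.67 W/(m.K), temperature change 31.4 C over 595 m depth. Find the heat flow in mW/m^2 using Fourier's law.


q = k * dT / dz * 1000
= 1.67 * 31.4 / 595 * 1000
= 0.088131 * 1000
= 88.1311 mW/m^2

88.1311


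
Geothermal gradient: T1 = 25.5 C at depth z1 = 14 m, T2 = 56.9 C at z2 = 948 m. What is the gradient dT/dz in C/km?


dT = 56.9 - 25.5 = 31.4 C
dz = 948 - 14 = 934 m
gradient = dT/dz * 1000 = 31.4/934 * 1000 = 33.6188 C/km

33.6188


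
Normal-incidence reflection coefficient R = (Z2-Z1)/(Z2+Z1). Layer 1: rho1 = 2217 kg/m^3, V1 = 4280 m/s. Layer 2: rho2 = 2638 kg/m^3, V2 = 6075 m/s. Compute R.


Z1 = 2217 * 4280 = 9488760
Z2 = 2638 * 6075 = 16025850
R = (16025850 - 9488760) / (16025850 + 9488760) = 6537090 / 25514610 = 0.2562

0.2562


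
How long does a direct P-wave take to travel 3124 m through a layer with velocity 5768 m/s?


t = x / V
= 3124 / 5768
= 0.5416 s

0.5416


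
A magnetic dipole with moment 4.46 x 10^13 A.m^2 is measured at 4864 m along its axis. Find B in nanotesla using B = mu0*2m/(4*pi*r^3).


m = 4.46 x 10^13 = 44600000000000 A.m^2
2m = 89200000000000 A.m^2
r^3 = 4864^3 = 115074924544
B = (4pi*10^-7) * 89200000000000 / (4*pi * 115074924544) * 1e9
= 112092025.880084 / 1446074150239.32 * 1e9
= 77514.7152 nT

77514.7152


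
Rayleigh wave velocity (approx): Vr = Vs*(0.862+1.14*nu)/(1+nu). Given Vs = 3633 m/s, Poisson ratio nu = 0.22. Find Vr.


Numerator factor = 0.862 + 1.14*0.22 = 1.1128
Denominator = 1 + 0.22 = 1.22
Vr = 3633 * 1.1128 / 1.22 = 3313.77 m/s

3313.77


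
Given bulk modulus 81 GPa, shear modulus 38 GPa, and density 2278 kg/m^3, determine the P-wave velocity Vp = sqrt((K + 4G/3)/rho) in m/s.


First compute the effective modulus:
K + 4G/3 = 81e9 + 4*38e9/3 = 131666666666.67 Pa
Then divide by density:
131666666666.67 / 2278 = 57799239.0986 Pa/(kg/m^3)
Take the square root:
Vp = sqrt(57799239.0986) = 7602.58 m/s

7602.58


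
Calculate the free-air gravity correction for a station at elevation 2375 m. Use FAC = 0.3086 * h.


FAC = 0.3086 * h
= 0.3086 * 2375
= 732.925 mGal

732.925


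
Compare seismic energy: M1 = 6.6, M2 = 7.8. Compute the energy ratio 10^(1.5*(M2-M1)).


M2 - M1 = 7.8 - 6.6 = 1.2
1.5 * 1.2 = 1.8
ratio = 10^1.8 = 63.1

63.1


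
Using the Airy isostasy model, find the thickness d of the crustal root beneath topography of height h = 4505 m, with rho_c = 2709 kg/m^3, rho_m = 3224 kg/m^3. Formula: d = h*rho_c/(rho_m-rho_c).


rho_m - rho_c = 3224 - 2709 = 515
d = 4505 * 2709 / 515
= 12204045 / 515
= 23697.17 m

23697.17


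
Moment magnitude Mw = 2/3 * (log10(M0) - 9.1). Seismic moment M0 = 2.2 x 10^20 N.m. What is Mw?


log10(M0) = log10(2.2 x 10^20) = 20.3424
Mw = 2/3 * (20.3424 - 9.1)
= 2/3 * 11.2424
= 7.49

7.49


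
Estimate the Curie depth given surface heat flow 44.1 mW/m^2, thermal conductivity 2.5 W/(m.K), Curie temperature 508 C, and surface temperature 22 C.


T_Curie - T_surf = 508 - 22 = 486 C
Convert q to W/m^2: 44.1 mW/m^2 = 0.0441 W/m^2
d = 486 * 2.5 / 0.0441 = 27551.02 m

27551.02


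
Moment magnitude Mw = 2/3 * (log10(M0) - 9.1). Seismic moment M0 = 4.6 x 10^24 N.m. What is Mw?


log10(M0) = log10(4.6 x 10^24) = 24.6628
Mw = 2/3 * (24.6628 - 9.1)
= 2/3 * 15.5628
= 10.38

10.38


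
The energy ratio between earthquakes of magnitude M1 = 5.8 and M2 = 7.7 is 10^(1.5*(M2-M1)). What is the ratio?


M2 - M1 = 7.7 - 5.8 = 1.9
1.5 * 1.9 = 2.85
ratio = 10^2.85 = 707.95

707.95


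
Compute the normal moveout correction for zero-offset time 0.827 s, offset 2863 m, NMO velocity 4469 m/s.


x/Vnmo = 2863/4469 = 0.640635
(x/Vnmo)^2 = 0.410414
t0^2 = 0.683929
sqrt(0.683929 + 0.410414) = 1.046108
dt = 1.046108 - 0.827 = 0.219108

0.219108


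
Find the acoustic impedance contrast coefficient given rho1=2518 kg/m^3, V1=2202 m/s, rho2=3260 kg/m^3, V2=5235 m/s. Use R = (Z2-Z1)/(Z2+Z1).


Z1 = 2518 * 2202 = 5544636
Z2 = 3260 * 5235 = 17066100
R = (17066100 - 5544636) / (17066100 + 5544636) = 11521464 / 22610736 = 0.5096

0.5096


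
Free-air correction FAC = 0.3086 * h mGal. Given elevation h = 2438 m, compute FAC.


FAC = 0.3086 * h
= 0.3086 * 2438
= 752.3668 mGal

752.3668


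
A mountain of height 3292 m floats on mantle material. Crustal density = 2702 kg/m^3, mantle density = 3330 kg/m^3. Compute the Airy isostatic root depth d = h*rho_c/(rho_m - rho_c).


rho_m - rho_c = 3330 - 2702 = 628
d = 3292 * 2702 / 628
= 8894984 / 628
= 14163.99 m

14163.99


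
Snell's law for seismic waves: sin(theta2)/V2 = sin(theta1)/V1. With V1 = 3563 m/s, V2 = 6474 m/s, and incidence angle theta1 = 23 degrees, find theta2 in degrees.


sin(theta1) = sin(23 deg) = 0.390731
sin(theta2) = V2/V1 * sin(theta1) = 6474/3563 * 0.390731 = 0.709962
theta2 = arcsin(0.709962) = 45.2318 degrees

45.2318


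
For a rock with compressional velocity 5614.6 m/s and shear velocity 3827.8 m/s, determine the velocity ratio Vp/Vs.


Vp/Vs = 5614.6 / 3827.8
= 1.4668

1.4668


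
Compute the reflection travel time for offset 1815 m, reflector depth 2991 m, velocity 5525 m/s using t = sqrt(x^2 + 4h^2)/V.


x^2 + 4h^2 = 1815^2 + 4*2991^2 = 3294225 + 35784324 = 39078549
sqrt(39078549) = 6251.2838
t = 6251.2838 / 5525 = 1.1315 s

1.1315


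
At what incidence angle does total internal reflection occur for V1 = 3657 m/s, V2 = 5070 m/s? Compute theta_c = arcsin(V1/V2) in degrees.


V1/V2 = 3657/5070 = 0.721302
theta_c = arcsin(0.721302) = 46.1621 degrees

46.1621


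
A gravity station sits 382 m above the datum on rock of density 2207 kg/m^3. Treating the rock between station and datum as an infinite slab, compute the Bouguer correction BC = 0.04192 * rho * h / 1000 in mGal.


BC = 0.04192 * rho * h / 1000
= 0.04192 * 2207 * 382 / 1000
= 35.3417 mGal

35.3417


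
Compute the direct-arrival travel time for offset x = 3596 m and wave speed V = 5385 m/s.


t = x / V
= 3596 / 5385
= 0.6678 s

0.6678


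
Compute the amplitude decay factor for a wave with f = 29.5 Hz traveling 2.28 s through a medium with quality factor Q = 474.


pi*f*t/Q = pi*29.5*2.28/474 = 0.445788
A/A0 = exp(-0.445788) = 0.640319

0.640319


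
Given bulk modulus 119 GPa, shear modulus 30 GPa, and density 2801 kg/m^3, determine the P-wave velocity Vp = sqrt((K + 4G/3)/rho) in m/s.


First compute the effective modulus:
K + 4G/3 = 119e9 + 4*30e9/3 = 159000000000.0 Pa
Then divide by density:
159000000000.0 / 2801 = 56765440.914 Pa/(kg/m^3)
Take the square root:
Vp = sqrt(56765440.914) = 7534.28 m/s

7534.28


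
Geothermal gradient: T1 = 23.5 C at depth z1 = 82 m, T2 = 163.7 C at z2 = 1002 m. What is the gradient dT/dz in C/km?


dT = 163.7 - 23.5 = 140.2 C
dz = 1002 - 82 = 920 m
gradient = dT/dz * 1000 = 140.2/920 * 1000 = 152.3913 C/km

152.3913


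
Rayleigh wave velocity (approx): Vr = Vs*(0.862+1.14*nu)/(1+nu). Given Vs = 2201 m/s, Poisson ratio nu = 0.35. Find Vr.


Numerator factor = 0.862 + 1.14*0.35 = 1.261
Denominator = 1 + 0.35 = 1.35
Vr = 2201 * 1.261 / 1.35 = 2055.9 m/s

2055.9


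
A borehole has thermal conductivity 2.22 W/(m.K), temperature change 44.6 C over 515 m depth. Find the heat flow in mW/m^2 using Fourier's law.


q = k * dT / dz * 1000
= 2.22 * 44.6 / 515 * 1000
= 0.192256 * 1000
= 192.2563 mW/m^2

192.2563


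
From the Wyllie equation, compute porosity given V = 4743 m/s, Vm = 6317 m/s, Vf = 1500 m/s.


1/V - 1/Vm = 1/4743 - 1/6317 = 5.253e-05
1/Vf - 1/Vm = 1/1500 - 1/6317 = 0.00050836
phi = 5.253e-05 / 0.00050836 = 0.1033

0.1033


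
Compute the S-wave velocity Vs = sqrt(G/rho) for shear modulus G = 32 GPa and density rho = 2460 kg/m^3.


Convert G to Pa: G = 32e9 Pa
Compute G/rho = 32e9 / 2460 = 13008130.0813
Vs = sqrt(13008130.0813) = 3606.68 m/s

3606.68


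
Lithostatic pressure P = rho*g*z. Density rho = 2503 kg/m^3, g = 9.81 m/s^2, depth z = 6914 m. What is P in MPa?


P = rho * g * z / 1e6
= 2503 * 9.81 * 6914 / 1e6
= 169769329.02 / 1e6
= 169.7693 MPa

169.7693


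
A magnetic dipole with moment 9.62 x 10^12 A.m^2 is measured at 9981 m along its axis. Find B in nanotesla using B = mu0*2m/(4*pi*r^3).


m = 9.62 x 10^12 = 9620000000000 A.m^2
2m = 19240000000000 A.m^2
r^3 = 9981^3 = 994310823141
B = (4pi*10^-7) * 19240000000000 / (4*pi * 994310823141) * 1e9
= 24177697.062027 / 12494878309458.34 * 1e9
= 1935.0086 nT

1935.0086


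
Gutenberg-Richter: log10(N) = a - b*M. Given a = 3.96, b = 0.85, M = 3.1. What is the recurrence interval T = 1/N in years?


log10(N) = 3.96 - 0.85*3.1 = 1.325
N = 10^1.325 = 21.13489
T = 1/N = 1/21.13489 = 0.0473 years

0.0473


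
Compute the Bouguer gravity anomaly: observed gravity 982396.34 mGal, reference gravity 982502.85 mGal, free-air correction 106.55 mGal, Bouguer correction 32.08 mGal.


BA = g_obs - g_ref + FAC - BC
= 982396.34 - 982502.85 + 106.55 - 32.08
= -32.04 mGal

-32.04


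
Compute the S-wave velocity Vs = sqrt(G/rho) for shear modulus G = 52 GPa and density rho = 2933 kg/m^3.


Convert G to Pa: G = 52e9 Pa
Compute G/rho = 52e9 / 2933 = 17729287.419
Vs = sqrt(17729287.419) = 4210.62 m/s

4210.62


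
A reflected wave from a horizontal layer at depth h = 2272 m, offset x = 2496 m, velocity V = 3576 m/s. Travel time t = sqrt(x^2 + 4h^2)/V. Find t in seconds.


x^2 + 4h^2 = 2496^2 + 4*2272^2 = 6230016 + 20647936 = 26877952
sqrt(26877952) = 5184.395
t = 5184.395 / 3576 = 1.4498 s

1.4498


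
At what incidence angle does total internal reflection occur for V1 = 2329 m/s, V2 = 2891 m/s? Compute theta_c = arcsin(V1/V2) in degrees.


V1/V2 = 2329/2891 = 0.805604
theta_c = arcsin(0.805604) = 53.6686 degrees

53.6686


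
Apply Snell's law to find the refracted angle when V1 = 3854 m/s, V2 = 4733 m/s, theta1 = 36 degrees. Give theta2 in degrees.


sin(theta1) = sin(36 deg) = 0.587785
sin(theta2) = V2/V1 * sin(theta1) = 4733/3854 * 0.587785 = 0.721844
theta2 = arcsin(0.721844) = 46.207 degrees

46.207


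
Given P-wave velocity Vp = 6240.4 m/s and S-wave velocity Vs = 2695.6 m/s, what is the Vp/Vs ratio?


Vp/Vs = 6240.4 / 2695.6
= 2.315

2.315


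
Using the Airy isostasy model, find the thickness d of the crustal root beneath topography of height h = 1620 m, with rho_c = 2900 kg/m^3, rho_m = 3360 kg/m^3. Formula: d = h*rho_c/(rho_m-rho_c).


rho_m - rho_c = 3360 - 2900 = 460
d = 1620 * 2900 / 460
= 4698000 / 460
= 10213.04 m

10213.04


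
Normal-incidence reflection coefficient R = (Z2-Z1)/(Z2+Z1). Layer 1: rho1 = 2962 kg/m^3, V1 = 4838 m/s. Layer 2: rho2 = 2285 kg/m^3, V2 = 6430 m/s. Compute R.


Z1 = 2962 * 4838 = 14330156
Z2 = 2285 * 6430 = 14692550
R = (14692550 - 14330156) / (14692550 + 14330156) = 362394 / 29022706 = 0.0125

0.0125


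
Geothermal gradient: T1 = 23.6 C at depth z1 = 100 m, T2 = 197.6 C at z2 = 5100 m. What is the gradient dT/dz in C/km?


dT = 197.6 - 23.6 = 174.0 C
dz = 5100 - 100 = 5000 m
gradient = dT/dz * 1000 = 174.0/5000 * 1000 = 34.8 C/km

34.8


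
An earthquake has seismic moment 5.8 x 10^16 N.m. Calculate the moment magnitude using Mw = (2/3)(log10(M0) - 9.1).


log10(M0) = log10(5.8 x 10^16) = 16.7634
Mw = 2/3 * (16.7634 - 9.1)
= 2/3 * 7.6634
= 5.11

5.11


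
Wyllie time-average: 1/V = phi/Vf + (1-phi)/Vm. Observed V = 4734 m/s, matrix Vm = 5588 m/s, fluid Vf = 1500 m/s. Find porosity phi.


1/V - 1/Vm = 1/4734 - 1/5588 = 3.228e-05
1/Vf - 1/Vm = 1/1500 - 1/5588 = 0.00048771
phi = 3.228e-05 / 0.00048771 = 0.0662

0.0662


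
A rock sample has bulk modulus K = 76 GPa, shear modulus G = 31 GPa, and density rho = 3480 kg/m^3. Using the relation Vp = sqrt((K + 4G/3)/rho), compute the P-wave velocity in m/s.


First compute the effective modulus:
K + 4G/3 = 76e9 + 4*31e9/3 = 117333333333.33 Pa
Then divide by density:
117333333333.33 / 3480 = 33716475.0958 Pa/(kg/m^3)
Take the square root:
Vp = sqrt(33716475.0958) = 5806.59 m/s

5806.59


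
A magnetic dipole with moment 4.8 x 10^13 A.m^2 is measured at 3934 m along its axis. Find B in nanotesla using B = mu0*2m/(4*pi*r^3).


m = 4.8 x 10^13 = 48000000000000 A.m^2
2m = 96000000000000 A.m^2
r^3 = 3934^3 = 60883984504
B = (4pi*10^-7) * 96000000000000 / (4*pi * 60883984504) * 1e9
= 120637157.897848 / 765090713756.16 * 1e9
= 157676.9339 nT

157676.9339


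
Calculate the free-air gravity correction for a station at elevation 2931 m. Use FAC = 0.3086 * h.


FAC = 0.3086 * h
= 0.3086 * 2931
= 904.5066 mGal

904.5066


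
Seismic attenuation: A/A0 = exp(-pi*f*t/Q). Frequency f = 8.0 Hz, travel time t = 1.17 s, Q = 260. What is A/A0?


pi*f*t/Q = pi*8.0*1.17/260 = 0.113097
A/A0 = exp(-0.113097) = 0.893064

0.893064


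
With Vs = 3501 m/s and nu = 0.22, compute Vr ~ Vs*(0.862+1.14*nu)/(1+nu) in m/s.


Numerator factor = 0.862 + 1.14*0.22 = 1.1128
Denominator = 1 + 0.22 = 1.22
Vr = 3501 * 1.1128 / 1.22 = 3193.37 m/s

3193.37


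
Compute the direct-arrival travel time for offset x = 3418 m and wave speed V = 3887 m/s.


t = x / V
= 3418 / 3887
= 0.8793 s

0.8793


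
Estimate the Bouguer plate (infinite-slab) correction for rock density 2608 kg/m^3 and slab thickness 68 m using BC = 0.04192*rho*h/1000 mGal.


BC = 0.04192 * rho * h / 1000
= 0.04192 * 2608 * 68 / 1000
= 7.4343 mGal

7.4343


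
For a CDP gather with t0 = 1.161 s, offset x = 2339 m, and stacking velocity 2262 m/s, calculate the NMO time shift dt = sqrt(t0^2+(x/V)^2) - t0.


x/Vnmo = 2339/2262 = 1.034041
(x/Vnmo)^2 = 1.06924
t0^2 = 1.347921
sqrt(1.347921 + 1.06924) = 1.554722
dt = 1.554722 - 1.161 = 0.393722

0.393722


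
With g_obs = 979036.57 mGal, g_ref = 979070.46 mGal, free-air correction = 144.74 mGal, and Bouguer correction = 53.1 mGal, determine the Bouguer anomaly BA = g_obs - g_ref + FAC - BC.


BA = g_obs - g_ref + FAC - BC
= 979036.57 - 979070.46 + 144.74 - 53.1
= 57.75 mGal

57.75


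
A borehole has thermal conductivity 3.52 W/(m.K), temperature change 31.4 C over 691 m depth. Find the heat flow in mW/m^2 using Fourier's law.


q = k * dT / dz * 1000
= 3.52 * 31.4 / 691 * 1000
= 0.159954 * 1000
= 159.9537 mW/m^2

159.9537


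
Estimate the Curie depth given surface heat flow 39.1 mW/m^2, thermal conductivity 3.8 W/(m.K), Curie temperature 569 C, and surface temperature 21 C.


T_Curie - T_surf = 569 - 21 = 548 C
Convert q to W/m^2: 39.1 mW/m^2 = 0.0391 W/m^2
d = 548 * 3.8 / 0.0391 = 53258.31 m

53258.31


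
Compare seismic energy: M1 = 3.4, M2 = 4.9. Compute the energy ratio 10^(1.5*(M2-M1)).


M2 - M1 = 4.9 - 3.4 = 1.5
1.5 * 1.5 = 2.25
ratio = 10^2.25 = 177.83

177.83


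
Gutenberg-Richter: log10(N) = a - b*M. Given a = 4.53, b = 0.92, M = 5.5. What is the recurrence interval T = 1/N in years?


log10(N) = 4.53 - 0.92*5.5 = -0.53
N = 10^-0.53 = 0.295121
T = 1/N = 1/0.295121 = 3.3884 years

3.3884


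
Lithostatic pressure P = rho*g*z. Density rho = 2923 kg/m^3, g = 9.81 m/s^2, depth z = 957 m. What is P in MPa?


P = rho * g * z / 1e6
= 2923 * 9.81 * 957 / 1e6
= 27441620.91 / 1e6
= 27.4416 MPa

27.4416


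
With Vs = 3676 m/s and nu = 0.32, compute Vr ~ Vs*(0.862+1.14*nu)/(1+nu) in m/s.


Numerator factor = 0.862 + 1.14*0.32 = 1.2268
Denominator = 1 + 0.32 = 1.32
Vr = 3676 * 1.2268 / 1.32 = 3416.45 m/s

3416.45


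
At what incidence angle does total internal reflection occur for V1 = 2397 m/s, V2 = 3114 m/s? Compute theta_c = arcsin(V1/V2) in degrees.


V1/V2 = 2397/3114 = 0.76975
theta_c = arcsin(0.76975) = 50.3314 degrees

50.3314


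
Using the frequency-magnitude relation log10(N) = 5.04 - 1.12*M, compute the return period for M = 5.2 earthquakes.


log10(N) = 5.04 - 1.12*5.2 = -0.784
N = 10^-0.784 = 0.164437
T = 1/N = 1/0.164437 = 6.0814 years

6.0814


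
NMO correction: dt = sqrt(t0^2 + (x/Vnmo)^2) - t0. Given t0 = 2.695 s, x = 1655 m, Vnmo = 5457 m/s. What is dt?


x/Vnmo = 1655/5457 = 0.30328
(x/Vnmo)^2 = 0.091979
t0^2 = 7.263025
sqrt(7.263025 + 0.091979) = 2.712011
dt = 2.712011 - 2.695 = 0.017011

0.017011


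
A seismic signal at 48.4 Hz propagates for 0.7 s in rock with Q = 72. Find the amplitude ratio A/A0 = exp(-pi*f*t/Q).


pi*f*t/Q = pi*48.4*0.7/72 = 1.478294
A/A0 = exp(-1.478294) = 0.228026

0.228026


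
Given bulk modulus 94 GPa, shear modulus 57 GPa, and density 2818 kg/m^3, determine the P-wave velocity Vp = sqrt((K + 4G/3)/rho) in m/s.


First compute the effective modulus:
K + 4G/3 = 94e9 + 4*57e9/3 = 170000000000.0 Pa
Then divide by density:
170000000000.0 / 2818 = 60326472.6757 Pa/(kg/m^3)
Take the square root:
Vp = sqrt(60326472.6757) = 7767.01 m/s

7767.01


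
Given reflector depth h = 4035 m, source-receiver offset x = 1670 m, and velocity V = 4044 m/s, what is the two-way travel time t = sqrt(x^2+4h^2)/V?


x^2 + 4h^2 = 1670^2 + 4*4035^2 = 2788900 + 65124900 = 67913800
sqrt(67913800) = 8240.983
t = 8240.983 / 4044 = 2.0378 s

2.0378


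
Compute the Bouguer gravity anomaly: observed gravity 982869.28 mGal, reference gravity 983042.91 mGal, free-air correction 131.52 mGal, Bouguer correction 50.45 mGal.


BA = g_obs - g_ref + FAC - BC
= 982869.28 - 983042.91 + 131.52 - 50.45
= -92.56 mGal

-92.56


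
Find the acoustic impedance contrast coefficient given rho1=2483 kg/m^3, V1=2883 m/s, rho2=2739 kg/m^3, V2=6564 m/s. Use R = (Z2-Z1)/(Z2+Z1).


Z1 = 2483 * 2883 = 7158489
Z2 = 2739 * 6564 = 17978796
R = (17978796 - 7158489) / (17978796 + 7158489) = 10820307 / 25137285 = 0.4304

0.4304


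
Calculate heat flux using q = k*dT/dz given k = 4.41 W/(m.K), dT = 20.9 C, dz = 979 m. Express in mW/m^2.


q = k * dT / dz * 1000
= 4.41 * 20.9 / 979 * 1000
= 0.094146 * 1000
= 94.1461 mW/m^2

94.1461


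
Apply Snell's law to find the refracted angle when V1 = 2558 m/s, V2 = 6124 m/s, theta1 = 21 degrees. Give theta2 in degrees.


sin(theta1) = sin(21 deg) = 0.358368
sin(theta2) = V2/V1 * sin(theta1) = 6124/2558 * 0.358368 = 0.857954
theta2 = arcsin(0.857954) = 59.0876 degrees

59.0876


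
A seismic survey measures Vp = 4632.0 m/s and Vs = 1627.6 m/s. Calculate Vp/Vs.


Vp/Vs = 4632.0 / 1627.6
= 2.8459

2.8459


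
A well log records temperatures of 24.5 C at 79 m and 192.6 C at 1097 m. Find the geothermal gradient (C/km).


dT = 192.6 - 24.5 = 168.1 C
dz = 1097 - 79 = 1018 m
gradient = dT/dz * 1000 = 168.1/1018 * 1000 = 165.1277 C/km

165.1277


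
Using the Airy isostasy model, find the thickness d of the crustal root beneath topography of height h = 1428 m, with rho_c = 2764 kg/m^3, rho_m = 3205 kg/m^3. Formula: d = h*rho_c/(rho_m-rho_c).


rho_m - rho_c = 3205 - 2764 = 441
d = 1428 * 2764 / 441
= 3946992 / 441
= 8950.1 m

8950.1


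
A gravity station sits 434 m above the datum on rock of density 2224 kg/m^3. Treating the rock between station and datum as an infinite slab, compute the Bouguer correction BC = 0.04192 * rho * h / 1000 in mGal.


BC = 0.04192 * rho * h / 1000
= 0.04192 * 2224 * 434 / 1000
= 40.4619 mGal

40.4619
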